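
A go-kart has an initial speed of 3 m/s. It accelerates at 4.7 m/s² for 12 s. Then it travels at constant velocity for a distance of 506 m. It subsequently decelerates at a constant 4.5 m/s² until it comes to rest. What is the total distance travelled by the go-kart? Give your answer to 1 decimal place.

Phase 1 (accelerating): v₀ = 3.00 m/s, a = 4.7 m/s².
v = v₀ + at = 3.00 + (4.7)(12) = 59.4 m/s
Δx = v₀t + ½at² = 3.00·12 + 0.5·4.7·12² = 374 m

Phase 2 (constant speed): v₀ = 59.4 m/s, a = 0 m/s².
Constant speed: t = d/v = 506/59.4 = 8.52 s

Phase 3 (decelerating): v₀ = 59.4 m/s, a = -4.5 m/s².
v = v₀ + at → t = (0 − 59.4) / -4.5 = 13.2 s
v² = v₀² + 2aΔx → Δx = (0² − 59.4²)/(2·-4.5) = 392 m
Total distance = 374 + 506 + 392 = 1270 m

1272.4 m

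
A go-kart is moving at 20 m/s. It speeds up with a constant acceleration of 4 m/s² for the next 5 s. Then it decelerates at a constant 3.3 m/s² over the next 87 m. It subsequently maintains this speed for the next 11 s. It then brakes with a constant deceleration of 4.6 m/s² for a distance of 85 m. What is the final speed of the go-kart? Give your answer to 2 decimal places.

Phase 1 (accelerating): v₀ = 20.0 m/s, a = 4 m/s².
v = v₀ + at = 20.0 + (4)(5) = 40.0 m/s
Δx = v₀t + ½at² = 20.0·5 + 0.5·4·5² = 150 m

Phase 2 (decelerating): v₀ = 40.0 m/s, a = -3.3 m/s².
v² = v₀² + 2aΔx = 40.0² + 2·-3.3·87 = 1030 → v = 32.0 m/s
t = (v − v₀)/a = (32.0 − 40.0)/-3.3 = 2.42 s

Phase 3 (constant speed): v₀ = 32.0 m/s, a = 0 m/s².
v = v₀ + at = 32.0 + (0)(11) = 32.0 m/s
Δx = v₀t + ½at² = 32.0·11 + 0.5·0·11² = 352 m

Phase 4 (decelerating): v₀ = 32.0 m/s, a = -4.6 m/s².
v² = v₀² + 2aΔx = 32.0² + 2·-4.6·85 = 244 → v = 15.6 m/s
t = (v − v₀)/a = (15.6 − 32.0)/-4.6 = 3.57 s
Final speed = 15.6 m/s

15.61 m/s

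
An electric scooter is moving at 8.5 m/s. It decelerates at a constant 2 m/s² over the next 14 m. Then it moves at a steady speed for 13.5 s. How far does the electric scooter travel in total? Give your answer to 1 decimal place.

Phase 1 (decelerating): v₀ = 8.50 m/s, a = -2 m/s².
v² = v₀² + 2aΔx = 8.50² + 2·-2·14 = 16.2 → v = 4.03 m/s
t = (v − v₀)/a = (4.03 − 8.50)/-2 = 2.23 s

Phase 2 (constant speed): v₀ = 4.03 m/s, a = 0 m/s².
v = v₀ + at = 4.03 + (0)(13.5) = 4.03 m/s
Δx = v₀t + ½at² = 4.03·13.5 + 0.5·0·13.5² = 54.4 m
Total distance = 14.0 + 54.4 = 68.4 m

68.4 m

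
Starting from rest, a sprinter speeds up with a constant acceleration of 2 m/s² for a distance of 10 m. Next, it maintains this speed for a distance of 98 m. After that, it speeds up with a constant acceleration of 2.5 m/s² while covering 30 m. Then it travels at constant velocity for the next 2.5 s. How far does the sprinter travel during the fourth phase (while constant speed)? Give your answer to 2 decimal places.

Phase 1 (accelerating): v₀ = 0 m/s, a = 2 m/s².
v² = v₀² + 2aΔx = 0² + 2·2·10 = 40.0 → v = 6.32 m/s
t = (v − v₀)/a = (6.32 − 0)/2 = 3.16 s

Phase 2 (constant speed): v₀ = 6.32 m/s, a = 0 m/s².
Constant speed: t = d/v = 98/6.32 = 15.5 s

Phase 3 (accelerating): v₀ = 6.32 m/s, a = 2.5 m/s².
v² = v₀² + 2aΔx = 6.32² + 2·2.5·30 = 190 → v = 13.8 m/s
t = (v − v₀)/a = (13.8 − 6.32)/2.5 = 2.98 s

Phase 4 (constant speed): v₀ = 13.8 m/s, a = 0 m/s².
v = v₀ + at = 13.8 + (0)(2.5) = 13.8 m/s
Δx = v₀t + ½at² = 13.8·2.5 + 0.5·0·2.5² = 34.5 m
Distance in phase 4 = 34.5 m

34.46 m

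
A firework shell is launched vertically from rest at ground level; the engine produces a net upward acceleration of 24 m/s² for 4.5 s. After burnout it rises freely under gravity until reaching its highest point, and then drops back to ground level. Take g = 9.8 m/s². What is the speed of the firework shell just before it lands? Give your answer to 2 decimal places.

Phase 1 (powered ascent): v₀ = 0 m/s, a = 24 m/s².
v = v₀ + at = 0 + (24)(4.5) = 108 m/s
Δx = v₀t + ½at² = 0·4.5 + 0.5·24·4.5² = 243 m

Phase 2 (coasting upward): v₀ = 108 m/s, a = -9.8 m/s².
v = v₀ + at → t = (0 − 108) / -9.8 = 11.0 s
v² = v₀² + 2aΔx → Δx = (0² − 108²)/(2·-9.8) = 595 m

Phase 3 (free fall): v₀ = 0 m/s, a = -9.8 m/s².
Falls 838 m from rest: t = √(2·838/9.8) = 13.1 s; v = g·t = 128 m/s.
Impact speed = 128 m/s

128.17 m/s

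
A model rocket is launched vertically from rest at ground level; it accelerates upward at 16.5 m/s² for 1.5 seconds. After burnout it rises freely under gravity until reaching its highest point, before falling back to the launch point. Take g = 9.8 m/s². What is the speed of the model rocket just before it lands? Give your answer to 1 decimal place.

Phase 1 (powered ascent): v₀ = 0 m/s, a = 16.5 m/s².
v = v₀ + at = 0 + (16.5)(1.5) = 24.8 m/s
Δx = v₀t + ½at² = 0·1.5 + 0.5·16.5·1.5² = 18.6 m

Phase 2 (coasting upward): v₀ = 24.8 m/s, a = -9.8 m/s².
v = v₀ + at → t = (0 − 24.8) / -9.8 = 2.53 s
v² = v₀² + 2aΔx → Δx = (0² − 24.8²)/(2·-9.8) = 31.3 m

Phase 3 (free fall): v₀ = 0 m/s, a = -9.8 m/s².
Falls 49.8 m from rest: t = √(2·49.8/9.8) = 3.19 s; v = g·t = 31.2 m/s.
Impact speed = 31.2 m/s

31.2 m/s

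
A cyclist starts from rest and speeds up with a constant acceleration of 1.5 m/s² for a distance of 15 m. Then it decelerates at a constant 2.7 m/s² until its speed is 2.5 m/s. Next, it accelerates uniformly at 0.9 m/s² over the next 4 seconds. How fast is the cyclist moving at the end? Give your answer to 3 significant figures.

6.10 m/s

Phase 1 (accelerating): v₀ = 0 m/s, a = 1.5 m/s².
v² = v₀² + 2aΔx = 0² + 2·1.5·15 = 45.0 → v = 6.71 m/s
t = (v − v₀)/a = (6.71 − 0)/1.5 = 4.47 s

Phase 2 (decelerating): v₀ = 6.71 m/s, a = -2.7 m/s².
v = v₀ + at → t = (2.5 − 6.71) / -2.7 = 1.56 s
v² = v₀² + 2aΔx → Δx = (2.5² − 6.71²)/(2·-2.7) = 7.18 m

Phase 3 (accelerating): v₀ = 2.50 m/s, a = 0.9 m/s².
v = v₀ + at = 2.50 + (0.9)(4) = 6.10 m/s
Δx = v₀t + ½at² = 2.50·4 + 0.5·0.9·4² = 17.2 m
Final speed = 6.10 m/s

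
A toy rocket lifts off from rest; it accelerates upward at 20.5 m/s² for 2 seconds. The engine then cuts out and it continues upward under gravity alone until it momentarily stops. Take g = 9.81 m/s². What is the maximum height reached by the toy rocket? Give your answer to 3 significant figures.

Phase 1 (powered ascent): v₀ = 0 m/s, a = 20.5 m/s².
v = v₀ + at = 0 + (20.5)(2) = 41.0 m/s
Δx = v₀t + ½at² = 0·2 + 0.5·20.5·2² = 41.0 m

Phase 2 (coasting upward): v₀ = 41.0 m/s, a = -9.81 m/s².
v = v₀ + at → t = (0 − 41.0) / -9.81 = 4.18 s
v² = v₀² + 2aΔx → Δx = (0² − 41.0²)/(2·-9.81) = 85.7 m
Maximum height = 41.0 + 85.7 = 127 m

127 m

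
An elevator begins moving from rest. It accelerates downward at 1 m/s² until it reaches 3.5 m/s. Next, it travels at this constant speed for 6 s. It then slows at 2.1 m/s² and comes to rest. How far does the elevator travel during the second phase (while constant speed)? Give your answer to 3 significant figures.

21.0 m

Phase 1 (accelerating): v₀ = 0 m/s, a = 1 m/s².
v = v₀ + at → t = (3.5 − 0) / 1 = 3.50 s
v² = v₀² + 2aΔx → Δx = (3.5² − 0²)/(2·1) = 6.12 m

Phase 2 (constant speed): v₀ = 3.50 m/s, a = 0 m/s².
v = v₀ + at = 3.50 + (0)(6) = 3.50 m/s
Δx = v₀t + ½at² = 3.50·6 + 0.5·0·6² = 21.0 m
Distance in phase 2 = 21.0 m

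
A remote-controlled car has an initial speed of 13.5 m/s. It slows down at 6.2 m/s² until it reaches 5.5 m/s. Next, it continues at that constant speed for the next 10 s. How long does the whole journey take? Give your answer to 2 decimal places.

Phase 1 (decelerating): v₀ = 13.5 m/s, a = -6.2 m/s².
v = v₀ + at → t = (5.5 − 13.5) / -6.2 = 1.29 s
v² = v₀² + 2aΔx → Δx = (5.5² − 13.5²)/(2·-6.2) = 12.3 m

Phase 2 (constant speed): v₀ = 5.50 m/s, a = 0 m/s².
v = v₀ + at = 5.50 + (0)(10) = 5.50 m/s
Δx = v₀t + ½at² = 5.50·10 + 0.5·0·10² = 55.0 m
Total time = 1.29 + 10.0 = 11.3 s

11.29 s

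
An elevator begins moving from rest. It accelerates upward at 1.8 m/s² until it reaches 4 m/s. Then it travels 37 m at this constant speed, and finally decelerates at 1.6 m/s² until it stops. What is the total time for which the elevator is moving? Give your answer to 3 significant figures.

Phase 1 (accelerating): v₀ = 0 m/s, a = 1.8 m/s².
v = v₀ + at → t = (4 − 0) / 1.8 = 2.22 s
v² = v₀² + 2aΔx → Δx = (4² − 0²)/(2·1.8) = 4.44 m

Phase 2 (constant speed): v₀ = 4.00 m/s, a = 0 m/s².
Constant speed: t = d/v = 37/4.00 = 9.25 s

Phase 3 (decelerating): v₀ = 4.00 m/s, a = -1.6 m/s².
v = v₀ + at → t = (0 − 4.00) / -1.6 = 2.50 s
v² = v₀² + 2aΔx → Δx = (0² − 4.00²)/(2·-1.6) = 5.00 m
Total time = 2.22 + 9.25 + 2.50 = 14.0 s

14.0 s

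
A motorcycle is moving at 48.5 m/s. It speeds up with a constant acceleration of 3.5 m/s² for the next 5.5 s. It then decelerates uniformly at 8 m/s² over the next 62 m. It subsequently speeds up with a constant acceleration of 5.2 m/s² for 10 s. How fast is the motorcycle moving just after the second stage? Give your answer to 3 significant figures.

60.0 m/s

Phase 1 (accelerating): v₀ = 48.5 m/s, a = 3.5 m/s².
v = v₀ + at = 48.5 + (3.5)(5.5) = 67.8 m/s
Δx = v₀t + ½at² = 48.5·5.5 + 0.5·3.5·5.5² = 320 m

Phase 2 (decelerating): v₀ = 67.8 m/s, a = -8 m/s².
v² = v₀² + 2aΔx = 67.8² + 2·-8·62 = 3600 → v = 60.0 m/s
t = (v − v₀)/a = (60.0 − 67.8)/-8 = 0.971 s
Speed at end of phase 2 = 60.0 m/s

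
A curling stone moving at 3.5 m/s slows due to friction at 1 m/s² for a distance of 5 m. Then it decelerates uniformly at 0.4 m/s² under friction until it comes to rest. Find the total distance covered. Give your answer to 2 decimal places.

Phase 1 (decelerating): v₀ = 3.50 m/s, a = -1 m/s².
v² = v₀² + 2aΔx = 3.50² + 2·-1·5 = 2.25 → v = 1.50 m/s
t = (v − v₀)/a = (1.50 − 3.50)/-1 = 2.00 s

Phase 2 (decelerating): v₀ = 1.50 m/s, a = -0.4 m/s².
v = v₀ + at → t = (0 − 1.50) / -0.4 = 3.75 s
v² = v₀² + 2aΔx → Δx = (0² − 1.50²)/(2·-0.4) = 2.81 m
Total distance = 5.00 + 2.81 = 7.81 m

7.81 m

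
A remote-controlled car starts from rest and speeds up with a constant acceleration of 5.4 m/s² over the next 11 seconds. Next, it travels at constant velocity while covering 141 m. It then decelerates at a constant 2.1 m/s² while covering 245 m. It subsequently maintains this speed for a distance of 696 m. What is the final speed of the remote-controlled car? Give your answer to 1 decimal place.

50.0 m/s

Phase 1 (accelerating): v₀ = 0 m/s, a = 5.4 m/s².
v = v₀ + at = 0 + (5.4)(11) = 59.4 m/s
Δx = v₀t + ½at² = 0·11 + 0.5·5.4·11² = 327 m

Phase 2 (constant speed): v₀ = 59.4 m/s, a = 0 m/s².
Constant speed: t = d/v = 141/59.4 = 2.37 s

Phase 3 (decelerating): v₀ = 59.4 m/s, a = -2.1 m/s².
v² = v₀² + 2aΔx = 59.4² + 2·-2.1·245 = 2500 → v = 50.0 m/s
t = (v − v₀)/a = (50.0 − 59.4)/-2.1 = 4.48 s

Phase 4 (constant speed): v₀ = 50.0 m/s, a = 0 m/s².
Constant speed: t = d/v = 696/50.0 = 13.9 s
Final speed = 50.0 m/s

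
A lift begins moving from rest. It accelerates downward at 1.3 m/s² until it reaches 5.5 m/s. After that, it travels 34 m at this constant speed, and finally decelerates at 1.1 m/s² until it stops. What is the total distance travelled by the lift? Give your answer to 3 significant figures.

59.4 m

Phase 1 (accelerating): v₀ = 0 m/s, a = 1.3 m/s².
v = v₀ + at → t = (5.5 − 0) / 1.3 = 4.23 s
v² = v₀² + 2aΔx → Δx = (5.5² − 0²)/(2·1.3) = 11.6 m

Phase 2 (constant speed): v₀ = 5.50 m/s, a = 0 m/s².
Constant speed: t = d/v = 34/5.50 = 6.18 s

Phase 3 (decelerating): v₀ = 5.50 m/s, a = -1.1 m/s².
v = v₀ + at → t = (0 − 5.50) / -1.1 = 5.00 s
v² = v₀² + 2aΔx → Δx = (0² − 5.50²)/(2·-1.1) = 13.7 m
Total distance = 11.6 + 34.0 + 13.7 = 59.4 m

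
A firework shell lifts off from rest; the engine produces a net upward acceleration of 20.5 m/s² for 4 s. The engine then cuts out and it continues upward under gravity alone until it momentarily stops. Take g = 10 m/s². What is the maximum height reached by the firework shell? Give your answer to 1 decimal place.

Phase 1 (powered ascent): v₀ = 0 m/s, a = 20.5 m/s².
v = v₀ + at = 0 + (20.5)(4) = 82.0 m/s
Δx = v₀t + ½at² = 0·4 + 0.5·20.5·4² = 164 m

Phase 2 (coasting upward): v₀ = 82.0 m/s, a = -10 m/s².
v = v₀ + at → t = (0 − 82.0) / -10 = 8.20 s
v² = v₀² + 2aΔx → Δx = (0² − 82.0²)/(2·-10) = 336 m
Maximum height = 164 + 336 = 500 m

500.2 m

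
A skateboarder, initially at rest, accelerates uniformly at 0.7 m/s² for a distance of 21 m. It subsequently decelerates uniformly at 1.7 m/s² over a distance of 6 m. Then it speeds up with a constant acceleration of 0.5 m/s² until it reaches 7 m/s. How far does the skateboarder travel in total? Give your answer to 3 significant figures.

67.0 m

Phase 1 (accelerating): v₀ = 0 m/s, a = 0.7 m/s².
v² = v₀² + 2aΔx = 0² + 2·0.7·21 = 29.4 → v = 5.42 m/s
t = (v − v₀)/a = (5.42 − 0)/0.7 = 7.75 s

Phase 2 (decelerating): v₀ = 5.42 m/s, a = -1.7 m/s².
v² = v₀² + 2aΔx = 5.42² + 2·-1.7·6 = 9.00 → v = 3.00 m/s
t = (v − v₀)/a = (3.00 − 5.42)/-1.7 = 1.42 s

Phase 3 (accelerating): v₀ = 3.00 m/s, a = 0.5 m/s².
v = v₀ + at → t = (7 − 3.00) / 0.5 = 8.00 s
v² = v₀² + 2aΔx → Δx = (7² − 3.00²)/(2·0.5) = 40.0 m
Total distance = 21.0 + 6.00 + 40.0 = 67.0 m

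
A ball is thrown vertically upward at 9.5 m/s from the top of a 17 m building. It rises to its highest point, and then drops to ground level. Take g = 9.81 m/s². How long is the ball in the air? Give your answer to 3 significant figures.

3.07 s

Phase 1 (rising): v₀ = 9.50 m/s, a = -9.81 m/s².
v = v₀ + at → t = (0 − 9.50) / -9.81 = 0.968 s
v² = v₀² + 2aΔx → Δx = (0² − 9.50²)/(2·-9.81) = 4.60 m

Phase 2 (falling): v₀ = 0 m/s, a = -9.81 m/s².
Falls 21.6 m from rest: t = √(2·21.6/9.81) = 2.10 s; v = g·t = 20.6 m/s.
Total time = 0.968 + 2.10 = 3.07 s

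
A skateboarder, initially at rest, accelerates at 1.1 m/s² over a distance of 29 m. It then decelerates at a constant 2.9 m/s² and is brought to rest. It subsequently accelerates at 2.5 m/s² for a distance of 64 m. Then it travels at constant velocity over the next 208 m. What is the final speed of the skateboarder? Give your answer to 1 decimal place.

17.9 m/s

Phase 1 (accelerating): v₀ = 0 m/s, a = 1.1 m/s².
v² = v₀² + 2aΔx = 0² + 2·1.1·29 = 63.8 → v = 7.99 m/s
t = (v − v₀)/a = (7.99 − 0)/1.1 = 7.26 s

Phase 2 (decelerating): v₀ = 7.99 m/s, a = -2.9 m/s².
v = v₀ + at → t = (0 − 7.99) / -2.9 = 2.75 s
v² = v₀² + 2aΔx → Δx = (0² − 7.99²)/(2·-2.9) = 11.0 m

Phase 3 (accelerating): v₀ = 0 m/s, a = 2.5 m/s².
v² = v₀² + 2aΔx = 0² + 2·2.5·64 = 320 → v = 17.9 m/s
t = (v − v₀)/a = (17.9 − 0)/2.5 = 7.16 s

Phase 4 (constant speed): v₀ = 17.9 m/s, a = 0 m/s².
Constant speed: t = d/v = 208/17.9 = 11.6 s
Final speed = 17.9 m/s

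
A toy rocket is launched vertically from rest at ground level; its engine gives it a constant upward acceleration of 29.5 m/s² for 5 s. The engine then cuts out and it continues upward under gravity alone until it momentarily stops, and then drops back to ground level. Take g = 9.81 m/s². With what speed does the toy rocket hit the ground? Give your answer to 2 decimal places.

Phase 1 (powered ascent): v₀ = 0 m/s, a = 29.5 m/s².
v = v₀ + at = 0 + (29.5)(5) = 148 m/s
Δx = v₀t + ½at² = 0·5 + 0.5·29.5·5² = 369 m

Phase 2 (coasting upward): v₀ = 148 m/s, a = -9.81 m/s².
v = v₀ + at → t = (0 − 148) / -9.81 = 15.0 s
v² = v₀² + 2aΔx → Δx = (0² − 148²)/(2·-9.81) = 1110 m

Phase 3 (free fall): v₀ = 0 m/s, a = -9.81 m/s².
Falls 1480 m from rest: t = √(2·1480/9.81) = 17.4 s; v = g·t = 170 m/s.
Impact speed = 170 m/s

170.27 m/s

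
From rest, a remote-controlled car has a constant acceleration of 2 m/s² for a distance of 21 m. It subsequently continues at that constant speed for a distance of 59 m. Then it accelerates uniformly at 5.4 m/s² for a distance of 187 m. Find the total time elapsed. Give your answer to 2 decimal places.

17.82 s

Phase 1 (accelerating): v₀ = 0 m/s, a = 2 m/s².
v² = v₀² + 2aΔx = 0² + 2·2·21 = 84.0 → v = 9.17 m/s
t = (v − v₀)/a = (9.17 − 0)/2 = 4.58 s

Phase 2 (constant speed): v₀ = 9.17 m/s, a = 0 m/s².
Constant speed: t = d/v = 59/9.17 = 6.44 s

Phase 3 (accelerating): v₀ = 9.17 m/s, a = 5.4 m/s².
v² = v₀² + 2aΔx = 9.17² + 2·5.4·187 = 2100 → v = 45.9 m/s
t = (v − v₀)/a = (45.9 − 9.17)/5.4 = 6.80 s
Total time = 4.58 + 6.44 + 6.80 = 17.8 s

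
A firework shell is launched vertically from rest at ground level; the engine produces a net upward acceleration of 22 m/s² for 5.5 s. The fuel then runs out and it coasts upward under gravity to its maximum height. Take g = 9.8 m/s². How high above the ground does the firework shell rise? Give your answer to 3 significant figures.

1080 m

Phase 1 (powered ascent): v₀ = 0 m/s, a = 22 m/s².
v = v₀ + at = 0 + (22)(5.5) = 121 m/s
Δx = v₀t + ½at² = 0·5.5 + 0.5·22·5.5² = 333 m

Phase 2 (coasting upward): v₀ = 121 m/s, a = -9.8 m/s².
v = v₀ + at → t = (0 − 121) / -9.8 = 12.3 s
v² = v₀² + 2aΔx → Δx = (0² − 121²)/(2·-9.8) = 747 m
Maximum height = 333 + 747 = 1080 m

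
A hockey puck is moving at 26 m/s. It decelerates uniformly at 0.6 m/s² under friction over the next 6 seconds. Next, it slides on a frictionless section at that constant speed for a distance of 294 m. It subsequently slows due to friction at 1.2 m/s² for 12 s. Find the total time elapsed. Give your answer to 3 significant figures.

31.1 s

Phase 1 (decelerating): v₀ = 26.0 m/s, a = -0.6 m/s².
v = v₀ + at = 26.0 + (-0.6)(6) = 22.4 m/s
Δx = v₀t + ½at² = 26.0·6 + 0.5·-0.6·6² = 145 m

Phase 2 (constant speed): v₀ = 22.4 m/s, a = 0 m/s².
Constant speed: t = d/v = 294/22.4 = 13.1 s

Phase 3 (decelerating): v₀ = 22.4 m/s, a = -1.2 m/s².
v = v₀ + at = 22.4 + (-1.2)(12) = 8.00 m/s
Δx = v₀t + ½at² = 22.4·12 + 0.5·-1.2·12² = 182 m
Total time = 6.00 + 13.1 + 12.0 = 31.1 s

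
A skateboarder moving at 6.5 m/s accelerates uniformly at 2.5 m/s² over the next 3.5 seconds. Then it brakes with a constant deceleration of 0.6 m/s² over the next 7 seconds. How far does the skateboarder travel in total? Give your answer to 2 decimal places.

Phase 1 (accelerating): v₀ = 6.50 m/s, a = 2.5 m/s².
v = v₀ + at = 6.50 + (2.5)(3.5) = 15.2 m/s
Δx = v₀t + ½at² = 6.50·3.5 + 0.5·2.5·3.5² = 38.1 m

Phase 2 (decelerating): v₀ = 15.2 m/s, a = -0.6 m/s².
v = v₀ + at = 15.2 + (-0.6)(7) = 11.1 m/s
Δx = v₀t + ½at² = 15.2·7 + 0.5·-0.6·7² = 92.0 m
Total distance = 38.1 + 92.0 = 130 m

130.11 m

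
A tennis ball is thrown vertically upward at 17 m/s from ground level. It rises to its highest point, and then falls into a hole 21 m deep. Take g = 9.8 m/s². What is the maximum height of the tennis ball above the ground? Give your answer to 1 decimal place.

Phase 1 (rising): v₀ = 17.0 m/s, a = -9.8 m/s².
v = v₀ + at → t = (0 − 17.0) / -9.8 = 1.73 s
v² = v₀² + 2aΔx → Δx = (0² − 17.0²)/(2·-9.8) = 14.7 m
Maximum height = 14.7 m

14.7 m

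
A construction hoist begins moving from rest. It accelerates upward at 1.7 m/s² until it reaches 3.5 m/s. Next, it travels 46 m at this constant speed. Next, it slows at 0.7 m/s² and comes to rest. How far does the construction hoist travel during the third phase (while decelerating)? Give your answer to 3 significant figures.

Phase 1 (accelerating): v₀ = 0 m/s, a = 1.7 m/s².
v = v₀ + at → t = (3.5 − 0) / 1.7 = 2.06 s
v² = v₀² + 2aΔx → Δx = (3.5² − 0²)/(2·1.7) = 3.60 m

Phase 2 (constant speed): v₀ = 3.50 m/s, a = 0 m/s².
Constant speed: t = d/v = 46/3.50 = 13.1 s

Phase 3 (decelerating): v₀ = 3.50 m/s, a = -0.7 m/s².
v = v₀ + at → t = (0 − 3.50) / -0.7 = 5.00 s
v² = v₀² + 2aΔx → Δx = (0² − 3.50²)/(2·-0.7) = 8.75 m
Distance in phase 3 = 8.75 m

8.75 m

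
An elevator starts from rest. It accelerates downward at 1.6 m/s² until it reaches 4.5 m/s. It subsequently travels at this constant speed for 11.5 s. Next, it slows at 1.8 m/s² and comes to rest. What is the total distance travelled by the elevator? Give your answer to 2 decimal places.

63.70 m

Phase 1 (accelerating): v₀ = 0 m/s, a = 1.6 m/s².
v = v₀ + at → t = (4.5 − 0) / 1.6 = 2.81 s
v² = v₀² + 2aΔx → Δx = (4.5² − 0²)/(2·1.6) = 6.33 m

Phase 2 (constant speed): v₀ = 4.50 m/s, a = 0 m/s².
v = v₀ + at = 4.50 + (0)(11.5) = 4.50 m/s
Δx = v₀t + ½at² = 4.50·11.5 + 0.5·0·11.5² = 51.8 m

Phase 3 (decelerating): v₀ = 4.50 m/s, a = -1.8 m/s².
v = v₀ + at → t = (0 − 4.50) / -1.8 = 2.50 s
v² = v₀² + 2aΔx → Δx = (0² − 4.50²)/(2·-1.8) = 5.62 m
Total distance = 6.33 + 51.8 + 5.62 = 63.7 m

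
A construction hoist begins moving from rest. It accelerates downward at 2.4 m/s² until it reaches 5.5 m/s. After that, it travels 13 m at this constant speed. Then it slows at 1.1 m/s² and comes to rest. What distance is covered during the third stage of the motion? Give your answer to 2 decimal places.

Phase 1 (accelerating): v₀ = 0 m/s, a = 2.4 m/s².
v = v₀ + at → t = (5.5 − 0) / 2.4 = 2.29 s
v² = v₀² + 2aΔx → Δx = (5.5² − 0²)/(2·2.4) = 6.30 m

Phase 2 (constant speed): v₀ = 5.50 m/s, a = 0 m/s².
Constant speed: t = d/v = 13/5.50 = 2.36 s

Phase 3 (decelerating): v₀ = 5.50 m/s, a = -1.1 m/s².
v = v₀ + at → t = (0 − 5.50) / -1.1 = 5.00 s
v² = v₀² + 2aΔx → Δx = (0² − 5.50²)/(2·-1.1) = 13.7 m
Distance in phase 3 = 13.7 m

13.75 m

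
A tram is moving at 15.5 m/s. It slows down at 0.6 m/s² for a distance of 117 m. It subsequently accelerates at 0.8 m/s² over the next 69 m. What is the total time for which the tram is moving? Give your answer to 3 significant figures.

Phase 1 (decelerating): v₀ = 15.5 m/s, a = -0.6 m/s².
v² = v₀² + 2aΔx = 15.5² + 2·-0.6·117 = 99.8 → v = 9.99 m/s
t = (v − v₀)/a = (9.99 − 15.5)/-0.6 = 9.18 s

Phase 2 (accelerating): v₀ = 9.99 m/s, a = 0.8 m/s².
v² = v₀² + 2aΔx = 9.99² + 2·0.8·69 = 210 → v = 14.5 m/s
t = (v − v₀)/a = (14.5 − 9.99)/0.8 = 5.63 s
Total time = 9.18 + 5.63 = 14.8 s

14.8 s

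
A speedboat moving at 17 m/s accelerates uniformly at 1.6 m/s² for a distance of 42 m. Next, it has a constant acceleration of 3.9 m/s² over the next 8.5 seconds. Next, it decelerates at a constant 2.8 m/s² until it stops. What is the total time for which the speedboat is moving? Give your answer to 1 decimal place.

Phase 1 (accelerating): v₀ = 17.0 m/s, a = 1.6 m/s².
v² = v₀² + 2aΔx = 17.0² + 2·1.6·42 = 423 → v = 20.6 m/s
t = (v − v₀)/a = (20.6 − 17.0)/1.6 = 2.24 s

Phase 2 (accelerating): v₀ = 20.6 m/s, a = 3.9 m/s².
v = v₀ + at = 20.6 + (3.9)(8.5) = 53.7 m/s
Δx = v₀t + ½at² = 20.6·8.5 + 0.5·3.9·8.5² = 316 m

Phase 3 (decelerating): v₀ = 53.7 m/s, a = -2.8 m/s².
v = v₀ + at → t = (0 − 53.7) / -2.8 = 19.2 s
v² = v₀² + 2aΔx → Δx = (0² − 53.7²)/(2·-2.8) = 515 m
Total time = 2.24 + 8.50 + 19.2 = 29.9 s

29.9 s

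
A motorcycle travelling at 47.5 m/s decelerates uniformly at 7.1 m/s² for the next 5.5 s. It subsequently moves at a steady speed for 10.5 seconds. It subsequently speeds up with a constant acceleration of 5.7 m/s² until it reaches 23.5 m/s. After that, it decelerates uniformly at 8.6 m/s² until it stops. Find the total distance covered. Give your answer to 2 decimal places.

316.87 m

Phase 1 (decelerating): v₀ = 47.5 m/s, a = -7.1 m/s².
v = v₀ + at = 47.5 + (-7.1)(5.5) = 8.45 m/s
Δx = v₀t + ½at² = 47.5·5.5 + 0.5·-7.1·5.5² = 154 m

Phase 2 (constant speed): v₀ = 8.45 m/s, a = 0 m/s².
v = v₀ + at = 8.45 + (0)(10.5) = 8.45 m/s
Δx = v₀t + ½at² = 8.45·10.5 + 0.5·0·10.5² = 88.7 m

Phase 3 (accelerating): v₀ = 8.45 m/s, a = 5.7 m/s².
v = v₀ + at → t = (23.5 − 8.45) / 5.7 = 2.64 s
v² = v₀² + 2aΔx → Δx = (23.5² − 8.45²)/(2·5.7) = 42.2 m

Phase 4 (decelerating): v₀ = 23.5 m/s, a = -8.6 m/s².
v = v₀ + at → t = (0 − 23.5) / -8.6 = 2.73 s
v² = v₀² + 2aΔx → Δx = (0² − 23.5²)/(2·-8.6) = 32.1 m
Total distance = 154 + 88.7 + 42.2 + 32.1 = 317 m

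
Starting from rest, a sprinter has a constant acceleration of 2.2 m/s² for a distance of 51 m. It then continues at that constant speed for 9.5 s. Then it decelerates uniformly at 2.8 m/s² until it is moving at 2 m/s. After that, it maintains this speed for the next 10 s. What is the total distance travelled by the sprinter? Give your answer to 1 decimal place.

252.7 m

Phase 1 (accelerating): v₀ = 0 m/s, a = 2.2 m/s².
v² = v₀² + 2aΔx = 0² + 2·2.2·51 = 224 → v = 15.0 m/s
t = (v − v₀)/a = (15.0 − 0)/2.2 = 6.81 s

Phase 2 (constant speed): v₀ = 15.0 m/s, a = 0 m/s².
v = v₀ + at = 15.0 + (0)(9.5) = 15.0 m/s
Δx = v₀t + ½at² = 15.0·9.5 + 0.5·0·9.5² = 142 m

Phase 3 (decelerating): v₀ = 15.0 m/s, a = -2.8 m/s².
v = v₀ + at → t = (2 − 15.0) / -2.8 = 4.64 s
v² = v₀² + 2aΔx → Δx = (2² − 15.0²)/(2·-2.8) = 39.4 m

Phase 4 (constant speed): v₀ = 2.00 m/s, a = 0 m/s².
v = v₀ + at = 2.00 + (0)(10) = 2.00 m/s
Δx = v₀t + ½at² = 2.00·10 + 0.5·0·10² = 20.0 m
Total distance = 51.0 + 142 + 39.4 + 20.0 = 253 m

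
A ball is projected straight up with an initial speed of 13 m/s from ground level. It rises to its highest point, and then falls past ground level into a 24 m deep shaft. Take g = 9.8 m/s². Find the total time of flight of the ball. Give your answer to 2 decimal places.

Phase 1 (rising): v₀ = 13.0 m/s, a = -9.8 m/s².
v = v₀ + at → t = (0 − 13.0) / -9.8 = 1.33 s
v² = v₀² + 2aΔx → Δx = (0² − 13.0²)/(2·-9.8) = 8.62 m

Phase 2 (falling): v₀ = 0 m/s, a = -9.8 m/s².
Falls 32.6 m from rest: t = √(2·32.6/9.8) = 2.58 s; v = g·t = 25.3 m/s.
Total time = 1.33 + 2.58 = 3.91 s

3.91 s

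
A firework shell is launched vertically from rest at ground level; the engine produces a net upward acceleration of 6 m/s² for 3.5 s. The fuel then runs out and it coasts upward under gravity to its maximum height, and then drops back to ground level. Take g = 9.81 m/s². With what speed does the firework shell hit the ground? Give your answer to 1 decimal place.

Phase 1 (powered ascent): v₀ = 0 m/s, a = 6 m/s².
v = v₀ + at = 0 + (6)(3.5) = 21.0 m/s
Δx = v₀t + ½at² = 0·3.5 + 0.5·6·3.5² = 36.8 m

Phase 2 (coasting upward): v₀ = 21.0 m/s, a = -9.81 m/s².
v = v₀ + at → t = (0 − 21.0) / -9.81 = 2.14 s
v² = v₀² + 2aΔx → Δx = (0² − 21.0²)/(2·-9.81) = 22.5 m

Phase 3 (free fall): v₀ = 0 m/s, a = -9.81 m/s².
Falls 59.2 m from rest: t = √(2·59.2/9.81) = 3.47 s; v = g·t = 34.1 m/s.
Impact speed = 34.1 m/s

34.1 m/s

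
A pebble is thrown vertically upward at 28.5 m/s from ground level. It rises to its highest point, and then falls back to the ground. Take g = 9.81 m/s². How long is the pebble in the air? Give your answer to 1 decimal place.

Phase 1 (rising): v₀ = 28.5 m/s, a = -9.81 m/s².
v = v₀ + at → t = (0 − 28.5) / -9.81 = 2.91 s
v² = v₀² + 2aΔx → Δx = (0² − 28.5²)/(2·-9.81) = 41.4 m

Phase 2 (falling): v₀ = 0 m/s, a = -9.81 m/s².
Falls 41.4 m from rest: t = √(2·41.4/9.81) = 2.91 s; v = g·t = 28.5 m/s.
Total time = 2.91 + 2.91 = 5.81 s

5.8 s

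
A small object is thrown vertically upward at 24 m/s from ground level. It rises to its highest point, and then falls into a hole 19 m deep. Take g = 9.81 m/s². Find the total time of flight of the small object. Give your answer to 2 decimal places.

5.59 s

Phase 1 (rising): v₀ = 24.0 m/s, a = -9.81 m/s².
v = v₀ + at → t = (0 − 24.0) / -9.81 = 2.45 s
v² = v₀² + 2aΔx → Δx = (0² − 24.0²)/(2·-9.81) = 29.4 m

Phase 2 (falling): v₀ = 0 m/s, a = -9.81 m/s².
Falls 48.4 m from rest: t = √(2·48.4/9.81) = 3.14 s; v = g·t = 30.8 m/s.
Total time = 2.45 + 3.14 = 5.59 s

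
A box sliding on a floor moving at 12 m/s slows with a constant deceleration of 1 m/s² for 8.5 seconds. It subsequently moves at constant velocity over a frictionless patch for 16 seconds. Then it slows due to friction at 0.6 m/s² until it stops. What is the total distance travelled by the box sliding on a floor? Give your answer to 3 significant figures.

132 m

Phase 1 (decelerating): v₀ = 12.0 m/s, a = -1 m/s².
v = v₀ + at = 12.0 + (-1)(8.5) = 3.50 m/s
Δx = v₀t + ½at² = 12.0·8.5 + 0.5·-1·8.5² = 65.9 m

Phase 2 (constant speed): v₀ = 3.50 m/s, a = 0 m/s².
v = v₀ + at = 3.50 + (0)(16) = 3.50 m/s
Δx = v₀t + ½at² = 3.50·16 + 0.5·0·16² = 56.0 m

Phase 3 (decelerating): v₀ = 3.50 m/s, a = -0.6 m/s².
v = v₀ + at → t = (0 − 3.50) / -0.6 = 5.83 s
v² = v₀² + 2aΔx → Δx = (0² − 3.50²)/(2·-0.6) = 10.2 m
Total distance = 65.9 + 56.0 + 10.2 = 132 m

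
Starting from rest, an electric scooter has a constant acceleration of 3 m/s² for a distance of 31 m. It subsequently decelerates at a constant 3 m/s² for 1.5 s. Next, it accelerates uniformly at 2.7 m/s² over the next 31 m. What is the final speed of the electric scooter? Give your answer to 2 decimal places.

15.84 m/s

Phase 1 (accelerating): v₀ = 0 m/s, a = 3 m/s².
v² = v₀² + 2aΔx = 0² + 2·3·31 = 186 → v = 13.6 m/s
t = (v − v₀)/a = (13.6 − 0)/3 = 4.55 s

Phase 2 (decelerating): v₀ = 13.6 m/s, a = -3 m/s².
v = v₀ + at = 13.6 + (-3)(1.5) = 9.14 m/s
Δx = v₀t + ½at² = 13.6·1.5 + 0.5·-3·1.5² = 17.1 m

Phase 3 (accelerating): v₀ = 9.14 m/s, a = 2.7 m/s².
v² = v₀² + 2aΔx = 9.14² + 2·2.7·31 = 251 → v = 15.8 m/s
t = (v − v₀)/a = (15.8 − 9.14)/2.7 = 2.48 s
Final speed = 15.8 m/s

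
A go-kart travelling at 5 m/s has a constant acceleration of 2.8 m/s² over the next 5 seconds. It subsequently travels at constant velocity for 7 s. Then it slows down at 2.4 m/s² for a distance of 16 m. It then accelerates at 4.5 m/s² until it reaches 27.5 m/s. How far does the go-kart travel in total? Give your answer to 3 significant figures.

261 m

Phase 1 (accelerating): v₀ = 5.00 m/s, a = 2.8 m/s².
v = v₀ + at = 5.00 + (2.8)(5) = 19.0 m/s
Δx = v₀t + ½at² = 5.00·5 + 0.5·2.8·5² = 60.0 m

Phase 2 (constant speed): v₀ = 19.0 m/s, a = 0 m/s².
v = v₀ + at = 19.0 + (0)(7) = 19.0 m/s
Δx = v₀t + ½at² = 19.0·7 + 0.5·0·7² = 133 m

Phase 3 (decelerating): v₀ = 19.0 m/s, a = -2.4 m/s².
v² = v₀² + 2aΔx = 19.0² + 2·-2.4·16 = 284 → v = 16.9 m/s
t = (v − v₀)/a = (16.9 − 19.0)/-2.4 = 0.892 s

Phase 4 (accelerating): v₀ = 16.9 m/s, a = 4.5 m/s².
v = v₀ + at → t = (27.5 − 16.9) / 4.5 = 2.36 s
v² = v₀² + 2aΔx → Δx = (27.5² − 16.9²)/(2·4.5) = 52.5 m
Total distance = 60.0 + 133 + 16.0 + 52.5 = 261 m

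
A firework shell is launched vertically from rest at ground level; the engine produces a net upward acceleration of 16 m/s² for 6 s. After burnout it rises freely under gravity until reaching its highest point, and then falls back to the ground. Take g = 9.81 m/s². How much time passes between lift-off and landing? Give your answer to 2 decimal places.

28.21 s

Phase 1 (powered ascent): v₀ = 0 m/s, a = 16 m/s².
v = v₀ + at = 0 + (16)(6) = 96.0 m/s
Δx = v₀t + ½at² = 0·6 + 0.5·16·6² = 288 m

Phase 2 (coasting upward): v₀ = 96.0 m/s, a = -9.81 m/s².
v = v₀ + at → t = (0 − 96.0) / -9.81 = 9.79 s
v² = v₀² + 2aΔx → Δx = (0² − 96.0²)/(2·-9.81) = 470 m

Phase 3 (free fall): v₀ = 0 m/s, a = -9.81 m/s².
Falls 758 m from rest: t = √(2·758/9.81) = 12.4 s; v = g·t = 122 m/s.
Total time = 6.00 + 9.79 + 12.4 = 28.2 s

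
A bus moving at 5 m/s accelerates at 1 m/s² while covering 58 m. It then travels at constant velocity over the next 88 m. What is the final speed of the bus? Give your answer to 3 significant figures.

11.9 m/s

Phase 1 (accelerating): v₀ = 5.00 m/s, a = 1 m/s².
v² = v₀² + 2aΔx = 5.00² + 2·1·58 = 141 → v = 11.9 m/s
t = (v − v₀)/a = (11.9 − 5.00)/1 = 6.87 s

Phase 2 (constant speed): v₀ = 11.9 m/s, a = 0 m/s².
Constant speed: t = d/v = 88/11.9 = 7.41 s
Final speed = 11.9 m/s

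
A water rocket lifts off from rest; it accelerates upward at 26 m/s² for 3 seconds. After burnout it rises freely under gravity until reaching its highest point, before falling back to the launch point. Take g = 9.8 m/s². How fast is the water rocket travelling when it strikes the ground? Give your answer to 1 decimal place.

91.5 m/s

Phase 1 (powered ascent): v₀ = 0 m/s, a = 26 m/s².
v = v₀ + at = 0 + (26)(3) = 78.0 m/s
Δx = v₀t + ½at² = 0·3 + 0.5·26·3² = 117 m

Phase 2 (coasting upward): v₀ = 78.0 m/s, a = -9.8 m/s².
v = v₀ + at → t = (0 − 78.0) / -9.8 = 7.96 s
v² = v₀² + 2aΔx → Δx = (0² − 78.0²)/(2·-9.8) = 310 m

Phase 3 (free fall): v₀ = 0 m/s, a = -9.8 m/s².
Falls 427 m from rest: t = √(2·427/9.8) = 9.34 s; v = g·t = 91.5 m/s.
Impact speed = 91.5 m/s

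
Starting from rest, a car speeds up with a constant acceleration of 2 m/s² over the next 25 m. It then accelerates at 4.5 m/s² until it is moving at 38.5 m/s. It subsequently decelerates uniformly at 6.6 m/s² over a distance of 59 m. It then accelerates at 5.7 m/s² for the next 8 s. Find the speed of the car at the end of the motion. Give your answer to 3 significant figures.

Phase 1 (accelerating): v₀ = 0 m/s, a = 2 m/s².
v² = v₀² + 2aΔx = 0² + 2·2·25 = 100 → v = 10.0 m/s
t = (v − v₀)/a = (10.0 − 0)/2 = 5.00 s

Phase 2 (accelerating): v₀ = 10.0 m/s, a = 4.5 m/s².
v = v₀ + at → t = (38.5 − 10.0) / 4.5 = 6.33 s
v² = v₀² + 2aΔx → Δx = (38.5² − 10.0²)/(2·4.5) = 154 m

Phase 3 (decelerating): v₀ = 38.5 m/s, a = -6.6 m/s².
v² = v₀² + 2aΔx = 38.5² + 2·-6.6·59 = 703 → v = 26.5 m/s
t = (v − v₀)/a = (26.5 − 38.5)/-6.6 = 1.81 s

Phase 4 (accelerating): v₀ = 26.5 m/s, a = 5.7 m/s².
v = v₀ + at = 26.5 + (5.7)(8) = 72.1 m/s
Δx = v₀t + ½at² = 26.5·8 + 0.5·5.7·8² = 395 m
Final speed = 72.1 m/s

72.1 m/s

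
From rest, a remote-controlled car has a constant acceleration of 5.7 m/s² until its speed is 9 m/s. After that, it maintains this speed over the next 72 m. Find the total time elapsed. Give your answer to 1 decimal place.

9.6 s

Phase 1 (accelerating): v₀ = 0 m/s, a = 5.7 m/s².
v = v₀ + at → t = (9 − 0) / 5.7 = 1.58 s
v² = v₀² + 2aΔx → Δx = (9² − 0²)/(2·5.7) = 7.11 m

Phase 2 (constant speed): v₀ = 9.00 m/s, a = 0 m/s².
Constant speed: t = d/v = 72/9.00 = 8.00 s
Total time = 1.58 + 8.00 = 9.58 s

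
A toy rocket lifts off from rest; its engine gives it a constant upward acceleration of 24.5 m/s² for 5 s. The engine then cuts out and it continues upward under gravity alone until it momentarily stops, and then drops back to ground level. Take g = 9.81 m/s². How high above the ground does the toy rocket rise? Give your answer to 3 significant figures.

1070 m

Phase 1 (powered ascent): v₀ = 0 m/s, a = 24.5 m/s².
v = v₀ + at = 0 + (24.5)(5) = 122 m/s
Δx = v₀t + ½at² = 0·5 + 0.5·24.5·5² = 306 m

Phase 2 (coasting upward): v₀ = 122 m/s, a = -9.81 m/s².
v = v₀ + at → t = (0 − 122) / -9.81 = 12.5 s
v² = v₀² + 2aΔx → Δx = (0² − 122²)/(2·-9.81) = 765 m
Maximum height = 306 + 765 = 1070 m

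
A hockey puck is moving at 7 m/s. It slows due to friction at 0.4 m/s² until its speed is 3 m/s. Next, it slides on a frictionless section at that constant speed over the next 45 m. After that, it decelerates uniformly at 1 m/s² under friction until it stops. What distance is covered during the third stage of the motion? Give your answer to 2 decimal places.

4.50 m

Phase 1 (decelerating): v₀ = 7.00 m/s, a = -0.4 m/s².
v = v₀ + at → t = (3 − 7.00) / -0.4 = 10.0 s
v² = v₀² + 2aΔx → Δx = (3² − 7.00²)/(2·-0.4) = 50.0 m

Phase 2 (constant speed): v₀ = 3.00 m/s, a = 0 m/s².
Constant speed: t = d/v = 45/3.00 = 15.0 s

Phase 3 (decelerating): v₀ = 3.00 m/s, a = -1 m/s².
v = v₀ + at → t = (0 − 3.00) / -1 = 3.00 s
v² = v₀² + 2aΔx → Δx = (0² − 3.00²)/(2·-1) = 4.50 m
Distance in phase 3 = 4.50 m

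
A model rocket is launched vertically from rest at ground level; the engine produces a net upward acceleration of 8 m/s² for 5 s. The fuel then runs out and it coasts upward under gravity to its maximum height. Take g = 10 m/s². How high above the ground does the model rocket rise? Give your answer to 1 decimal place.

Phase 1 (powered ascent): v₀ = 0 m/s, a = 8 m/s².
v = v₀ + at = 0 + (8)(5) = 40.0 m/s
Δx = v₀t + ½at² = 0·5 + 0.5·8·5² = 100 m

Phase 2 (coasting upward): v₀ = 40.0 m/s, a = -10 m/s².
v = v₀ + at → t = (0 − 40.0) / -10 = 4.00 s
v² = v₀² + 2aΔx → Δx = (0² − 40.0²)/(2·-10) = 80.0 m
Maximum height = 100 + 80.0 = 180 m

180.0 m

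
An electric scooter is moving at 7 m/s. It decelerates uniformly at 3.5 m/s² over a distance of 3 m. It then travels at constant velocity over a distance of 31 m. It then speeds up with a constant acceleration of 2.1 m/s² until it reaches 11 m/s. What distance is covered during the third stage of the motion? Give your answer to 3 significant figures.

Phase 1 (decelerating): v₀ = 7.00 m/s, a = -3.5 m/s².
v² = v₀² + 2aΔx = 7.00² + 2·-3.5·3 = 28.0 → v = 5.29 m/s
t = (v − v₀)/a = (5.29 − 7.00)/-3.5 = 0.488 s

Phase 2 (constant speed): v₀ = 5.29 m/s, a = 0 m/s².
Constant speed: t = d/v = 31/5.29 = 5.86 s

Phase 3 (accelerating): v₀ = 5.29 m/s, a = 2.1 m/s².
v = v₀ + at → t = (11 − 5.29) / 2.1 = 2.72 s
v² = v₀² + 2aΔx → Δx = (11² − 5.29²)/(2·2.1) = 22.1 m
Distance in phase 3 = 22.1 m

22.1 m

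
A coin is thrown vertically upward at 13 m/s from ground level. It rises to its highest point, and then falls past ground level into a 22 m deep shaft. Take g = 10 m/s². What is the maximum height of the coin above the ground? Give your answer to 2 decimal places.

Phase 1 (rising): v₀ = 13.0 m/s, a = -10 m/s².
v = v₀ + at → t = (0 − 13.0) / -10 = 1.30 s
v² = v₀² + 2aΔx → Δx = (0² − 13.0²)/(2·-10) = 8.45 m
Maximum height = 8.45 m

8.45 m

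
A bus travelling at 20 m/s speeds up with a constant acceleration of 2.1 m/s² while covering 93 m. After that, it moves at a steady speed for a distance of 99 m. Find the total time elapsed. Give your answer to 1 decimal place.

7.4 s

Phase 1 (accelerating): v₀ = 20.0 m/s, a = 2.1 m/s².
v² = v₀² + 2aΔx = 20.0² + 2·2.1·93 = 791 → v = 28.1 m/s
t = (v − v₀)/a = (28.1 − 20.0)/2.1 = 3.87 s

Phase 2 (constant speed): v₀ = 28.1 m/s, a = 0 m/s².
Constant speed: t = d/v = 99/28.1 = 3.52 s
Total time = 3.87 + 3.52 = 7.39 s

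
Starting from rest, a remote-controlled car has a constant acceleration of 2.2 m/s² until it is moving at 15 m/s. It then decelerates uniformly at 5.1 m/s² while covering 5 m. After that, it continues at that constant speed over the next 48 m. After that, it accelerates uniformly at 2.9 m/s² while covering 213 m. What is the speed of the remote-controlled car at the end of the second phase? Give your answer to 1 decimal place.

13.2 m/s

Phase 1 (accelerating): v₀ = 0 m/s, a = 2.2 m/s².
v = v₀ + at → t = (15 − 0) / 2.2 = 6.82 s
v² = v₀² + 2aΔx → Δx = (15² − 0²)/(2·2.2) = 51.1 m

Phase 2 (decelerating): v₀ = 15.0 m/s, a = -5.1 m/s².
v² = v₀² + 2aΔx = 15.0² + 2·-5.1·5 = 174 → v = 13.2 m/s
t = (v − v₀)/a = (13.2 − 15.0)/-5.1 = 0.355 s
Speed at end of phase 2 = 13.2 m/s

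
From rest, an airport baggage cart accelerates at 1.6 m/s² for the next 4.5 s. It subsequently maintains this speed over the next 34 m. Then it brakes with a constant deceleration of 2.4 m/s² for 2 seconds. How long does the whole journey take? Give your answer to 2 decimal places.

Phase 1 (accelerating): v₀ = 0 m/s, a = 1.6 m/s².
v = v₀ + at = 0 + (1.6)(4.5) = 7.20 m/s
Δx = v₀t + ½at² = 0·4.5 + 0.5·1.6·4.5² = 16.2 m

Phase 2 (constant speed): v₀ = 7.20 m/s, a = 0 m/s².
Constant speed: t = d/v = 34/7.20 = 4.72 s

Phase 3 (decelerating): v₀ = 7.20 m/s, a = -2.4 m/s².
v = v₀ + at = 7.20 + (-2.4)(2) = 2.40 m/s
Δx = v₀t + ½at² = 7.20·2 + 0.5·-2.4·2² = 9.60 m
Total time = 4.50 + 4.72 + 2.00 = 11.2 s

11.22 s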